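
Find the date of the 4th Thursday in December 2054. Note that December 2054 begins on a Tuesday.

December 2054 begins on a Tuesday, so the first Thursday is December 3 (2 days later).
The 4th Thursday is 3 weeks later: 3 + 21 = 24.

24 December 2054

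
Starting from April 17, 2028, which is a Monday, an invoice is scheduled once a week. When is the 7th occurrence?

The 7th occurrence is 6 intervals after the first: 6 × 7 = 42 days after April 17, 2028.
April has 30 days — 13 days to the end of April leaves 29.
29 days into May → May 29, 2028.

May 29, 2028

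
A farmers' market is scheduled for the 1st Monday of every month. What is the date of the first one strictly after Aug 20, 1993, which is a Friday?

Aug 1993 starts on a Sunday, so its 1st Monday is Aug 2, 1993 (1 day in).
That is not after Aug 20, 1993, so look at Sep 1993.
Sep 1993 starts on a Wednesday, so its 1st Monday is Sep 6, 1993 (5 days in).

Sep 6, 1993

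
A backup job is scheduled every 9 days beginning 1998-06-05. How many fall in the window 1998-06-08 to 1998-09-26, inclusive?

Occurrences land 9·i days after 1998-06-05 for i = 0, 1, 2, …
1998-06-08 is 3 days after the start; 3 ÷ 9 = 0 remainder 3; since the remainder is 3, round up to i = 1. First occurrence in the window: #2 on 1998-06-14 (1×9 = 9 days in).
1998-09-26 is 113 days after the start; 113 ÷ 9 = 12 remainder 5. Last occurrence in the window: #13 on 1998-09-21.
Occurrences #2 through #13: 12 in total.

12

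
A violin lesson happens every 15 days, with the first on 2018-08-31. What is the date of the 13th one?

The 13th occurrence is 12 intervals after the first: 12 × 15 = 180 days after 2018-08-31.
August has 31 days — 0 days to the end of August leaves 180.
September has 30 days (150 left).
October has 31 days (119 left).
November has 30 days (89 left).
December has 31 days (58 left).
January has 31 days (27 left).
27 days into February → 2019-02-27.

2019-02-27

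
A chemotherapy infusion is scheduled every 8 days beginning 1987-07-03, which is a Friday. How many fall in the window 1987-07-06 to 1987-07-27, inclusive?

3

Occurrences land 8·i days after 1987-07-03 for i = 0, 1, 2, …
1987-07-06 is 3 days after the start; 3 ÷ 8 = 0 remainder 3; since the remainder is 3, round up to i = 1. First occurrence in the window: #2 on 1987-07-11 (1×8 = 8 days in).
1987-07-27 is 24 days after the start; 24 ÷ 8 = 3 remainder 0. Last occurrence in the window: #4 on 1987-07-27.
Occurrences #2 through #4: 3 in total.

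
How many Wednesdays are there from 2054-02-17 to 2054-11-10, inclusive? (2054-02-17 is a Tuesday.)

2054-02-17 is a Tuesday; the first Wednesday on or after it is 2054-02-18 (1 day later).
From 2054-02-18 to 2054-11-10: 10 + 31 + 30 + 31 + 30 + 31 + 31 + 30 + 31 + 10 = 265 days (rest of February, March, April, May, June, July, August, September, October, November).
265 ÷ 7 = 37 full weeks with remainder 6, so 37 more Wednesdays after the first → 38.

38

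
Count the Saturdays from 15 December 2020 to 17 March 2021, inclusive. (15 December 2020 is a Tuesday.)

15 December 2020 is a Tuesday; the first Saturday on or after it is 19 December 2020 (4 days later).
From 19 December 2020 to 17 March 2021: 12 + 31 + 28 + 17 = 88 days (rest of December, January, February, March).
88 ÷ 7 = 12 full weeks with remainder 4, so 12 more Saturdays after the first → 13.

13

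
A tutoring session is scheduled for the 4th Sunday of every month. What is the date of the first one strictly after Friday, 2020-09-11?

2020-09-27

September 2020 starts on a Tuesday; its first Sunday is the 6th, so the 4th Sunday is the 27th — 2020-09-27.
2020-09-27 is after 2020-09-11, so that is the next one.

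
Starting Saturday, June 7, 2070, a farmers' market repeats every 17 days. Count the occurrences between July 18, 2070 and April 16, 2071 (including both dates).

16

Occurrences land 17·i days after June 7, 2070 for i = 0, 1, 2, …
July 18, 2070 is 41 days after the start; 41 ÷ 17 = 2 remainder 7; since the remainder is 7, round up to i = 3. First occurrence in the window: #4 on July 28, 2070 (3×17 = 51 days in).
April 16, 2071 is 313 days after the start; 313 ÷ 17 = 18 remainder 7. Last occurrence in the window: #19 on April 9, 2071.
Occurrences #4 through #19: 16 in total.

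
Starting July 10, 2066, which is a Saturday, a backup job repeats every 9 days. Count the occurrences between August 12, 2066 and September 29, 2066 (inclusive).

Occurrences land 9·i days after July 10, 2066 for i = 0, 1, 2, …
August 12, 2066 is 33 days after the start; 33 ÷ 9 = 3 remainder 6; since the remainder is 6, round up to i = 4. First occurrence in the window: #5 on August 15, 2066 (4×9 = 36 days in).
September 29, 2066 is 81 days after the start; 81 ÷ 9 = 9 remainder 0. Last occurrence in the window: #10 on September 29, 2066.
Occurrences #5 through #10: 6 in total.

6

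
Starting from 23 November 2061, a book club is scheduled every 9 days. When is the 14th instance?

The 14th occurrence is 13 intervals after the first: 13 × 9 = 117 days after 23 November 2061.
November has 30 days — 7 days to the end of November leaves 110.
December has 31 days (79 left).
January has 31 days (48 left).
February has 28 days (20 left).
20 days into March → 20 March 2062.

20 March 2062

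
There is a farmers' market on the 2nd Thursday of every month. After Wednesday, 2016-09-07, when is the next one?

2016-09-08

September 2016 starts on a Thursday; its first Thursday is the 1st, so the 2nd Thursday is the 8th — 2016-09-08.
2016-09-08 is after 2016-09-07, so that is the next one.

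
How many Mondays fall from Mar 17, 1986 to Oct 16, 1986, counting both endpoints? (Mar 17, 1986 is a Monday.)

31

Mar 17, 1986 is a Monday; the first Monday on or after it is Mar 17, 1986.
From Mar 17, 1986 to Oct 16, 1986: 14 + 30 + 31 + 30 + 31 + 31 + 30 + 16 = 213 days (rest of Mar, Apr, May, Jun, Jul, Aug, Sep, Oct).
213 ÷ 7 = 30 full weeks with remainder 3, so 30 more Mondays after the first → 31.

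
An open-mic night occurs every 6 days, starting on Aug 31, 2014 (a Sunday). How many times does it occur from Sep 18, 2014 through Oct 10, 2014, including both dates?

4

Occurrences land 6·i days after Aug 31, 2014 for i = 0, 1, 2, …
Sep 18, 2014 is 18 days after the start; 18 ÷ 6 = 3 remainder 0. First occurrence in the window: #4 on Sep 18, 2014 (3×6 = 18 days in).
Oct 10, 2014 is 40 days after the start; 40 ÷ 6 = 6 remainder 4. Last occurrence in the window: #7 on Oct 6, 2014.
Occurrences #4 through #7: 4 in total.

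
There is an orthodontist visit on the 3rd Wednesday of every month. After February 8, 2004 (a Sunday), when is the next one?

February 2004 starts on a Sunday; its first Wednesday is the 4th, so the 3rd Wednesday is the 18th — February 18, 2004.
February 18, 2004 is after February 8, 2004, so that is the next one.

February 18, 2004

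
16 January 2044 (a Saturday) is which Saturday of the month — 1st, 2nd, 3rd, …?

3rd

Day 16 falls in week ⌈16/7⌉ of the month.
Days 1–7 hold the 1st Saturday, 8–14 the 2nd, 15–21 the 3rd, 22–28 the 4th, 29–31 the 5th.
16 is in the range for the 3rd.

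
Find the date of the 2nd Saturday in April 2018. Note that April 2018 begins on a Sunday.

April 2018 begins on a Sunday, so the first Saturday is April 7 (6 days later).
The 2nd Saturday is 1 weeks later: 7 + 7 = 14.

14 April 2018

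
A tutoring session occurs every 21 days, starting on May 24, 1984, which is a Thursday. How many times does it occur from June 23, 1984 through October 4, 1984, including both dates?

Occurrences land 21·i days after May 24, 1984 for i = 0, 1, 2, …
June 23, 1984 is 30 days after the start; 30 ÷ 21 = 1 remainder 9; since the remainder is 9, round up to i = 2. First occurrence in the window: #3 on July 5, 1984 (2×21 = 42 days in).
October 4, 1984 is 133 days after the start; 133 ÷ 21 = 6 remainder 7. Last occurrence in the window: #7 on September 27, 1984.
Occurrences #3 through #7: 5 in total.

5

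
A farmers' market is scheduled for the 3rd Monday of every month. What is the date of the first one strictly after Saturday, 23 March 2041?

March 2041 starts on a Friday; its first Monday is the 4th, so the 3rd Monday is the 18th — 18 March 2041.
That is not after 23 March 2041, so look at April 2041.
April 2041 starts on a Monday; its first Monday is the 1st, so the 3rd Monday is the 15th — 15 April 2041.

15 April 2041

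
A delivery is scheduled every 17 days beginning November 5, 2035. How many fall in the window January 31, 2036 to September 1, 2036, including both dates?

12

Occurrences land 17·i days after November 5, 2035 for i = 0, 1, 2, …
January 31, 2036 is 87 days after the start; 87 ÷ 17 = 5 remainder 2; since the remainder is 2, round up to i = 6. First occurrence in the window: #7 on February 15, 2036 (6×17 = 102 days in).
September 1, 2036 is 301 days after the start; 301 ÷ 17 = 17 remainder 12. Last occurrence in the window: #18 on August 20, 2036.
Occurrences #7 through #18: 12 in total.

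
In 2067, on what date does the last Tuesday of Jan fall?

Jan 25, 2067

Jan 2067 begins on a Saturday, so the first Tuesday is Jan 4 (3 days later).
Jan 2067 has 31 days. Adding weeks: 4, 11, 18, 25 — the last one ≤ 31 is the 25th.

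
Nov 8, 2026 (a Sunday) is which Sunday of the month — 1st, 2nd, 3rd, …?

2nd

Day 8 falls in week ⌈8/7⌉ of the month.
Days 1–7 hold the 1st Sunday, 8–14 the 2nd, 15–21 the 3rd, 22–28 the 4th, 29–31 the 5th.
8 is in the range for the 2nd.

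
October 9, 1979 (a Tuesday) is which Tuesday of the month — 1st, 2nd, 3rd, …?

Day 9 falls in week ⌈9/7⌉ of the month.
Days 1–7 hold the 1st Tuesday, 8–14 the 2nd, 15–21 the 3rd, 22–28 the 4th, 29–31 the 5th.
9 is in the range for the 2nd.

2nd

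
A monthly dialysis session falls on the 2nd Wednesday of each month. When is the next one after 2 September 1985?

11 September 1985

September 1985 starts on a Sunday; its first Wednesday is the 4th, so the 2nd Wednesday is the 11th — 11 September 1985.
11 September 1985 is after 2 September 1985, so that is the next one.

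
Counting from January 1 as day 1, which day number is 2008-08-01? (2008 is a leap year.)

Days in months before August: 31 + 29 + 31 + 30 + 31 + 30 + 31 = 213.
Plus 1 day into August → day 214.

214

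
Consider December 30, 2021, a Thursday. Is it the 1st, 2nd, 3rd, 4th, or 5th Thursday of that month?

5th

Day 30 falls in week ⌈30/7⌉ of the month.
Days 1–7 hold the 1st Thursday, 8–14 the 2nd, 15–21 the 3rd, 22–28 the 4th, 29–31 the 5th.
30 is in the range for the 5th.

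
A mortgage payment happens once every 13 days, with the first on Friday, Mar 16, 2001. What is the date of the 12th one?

Aug 6, 2001

The 12th occurrence is 11 intervals after the first: 11 × 13 = 143 days after Mar 16, 2001.
Mar has 31 days — 15 days to the end of Mar leaves 128.
Apr has 30 days (98 left).
May has 31 days (67 left).
Jun has 30 days (37 left).
Jul has 31 days (6 left).
6 days into Aug → Aug 6, 2001.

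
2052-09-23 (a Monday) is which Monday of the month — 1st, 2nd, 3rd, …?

Day 23 falls in week ⌈23/7⌉ of the month.
Days 1–7 hold the 1st Monday, 8–14 the 2nd, 15–21 the 3rd, 22–28 the 4th, 29–31 the 5th.
23 is in the range for the 4th.

4th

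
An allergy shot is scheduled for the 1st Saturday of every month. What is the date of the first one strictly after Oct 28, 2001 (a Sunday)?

Oct 2001 starts on a Monday, so its 1st Saturday is Oct 6, 2001 (5 days in).
That is not after Oct 28, 2001, so look at Nov 2001.
Nov 2001 starts on a Thursday, so its 1st Saturday is Nov 3, 2001 (2 days in).

Nov 3, 2001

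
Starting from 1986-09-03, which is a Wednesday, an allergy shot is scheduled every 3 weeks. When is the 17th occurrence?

The 17th occurrence is 16 intervals after the first: 16 × 21 = 336 days after 1986-09-03.
September has 30 days — 27 days to the end of September leaves 309.
October has 31 days (278 left).
November has 30 days (248 left).
December has 31 days (217 left).
January has 31 days (186 left).
February has 28 days (158 left).
March has 31 days (127 left).
April has 30 days (97 left).
May has 31 days (66 left).
June has 30 days (36 left).
July has 31 days (5 left).
5 days into August → 1987-08-05.

1987-08-05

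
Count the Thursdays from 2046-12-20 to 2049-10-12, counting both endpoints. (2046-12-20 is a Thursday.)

147

2046-12-20 is a Thursday; the first Thursday on or after it is 2046-12-20.
From 2046-12-20 to 2049-10-12: 11 + 365 + 366 + 285 = 1027 days (rest of 2046, 2047, 2048, to 2049-10-12 in 2049).
1027 ÷ 7 = 146 full weeks with remainder 5, so 146 more Thursdays after the first → 147.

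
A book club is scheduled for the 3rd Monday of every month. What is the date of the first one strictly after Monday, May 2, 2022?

May 16, 2022

May 2022 starts on a Sunday; its first Monday is the 2nd, so the 3rd Monday is the 16th — May 16, 2022.
May 16, 2022 is after May 2, 2022, so that is the next one.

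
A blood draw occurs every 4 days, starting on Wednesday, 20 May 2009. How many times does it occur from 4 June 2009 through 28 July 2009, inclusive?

14

Occurrences land 4·i days after 20 May 2009 for i = 0, 1, 2, …
4 June 2009 is 15 days after the start; 15 ÷ 4 = 3 remainder 3; since the remainder is 3, round up to i = 4. First occurrence in the window: #5 on 5 June 2009 (4×4 = 16 days in).
28 July 2009 is 69 days after the start; 69 ÷ 4 = 17 remainder 1. Last occurrence in the window: #18 on 27 July 2009.
Occurrences #5 through #18: 14 in total.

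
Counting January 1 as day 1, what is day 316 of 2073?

January has 31 days (316 − 31 = 285 remain).
February has 28 days (285 − 28 = 257 remain).
March has 31 days (257 − 31 = 226 remain).
April has 30 days (226 − 30 = 196 remain).
May has 31 days (196 − 31 = 165 remain).
June has 30 days (165 − 30 = 135 remain).
July has 31 days (135 − 31 = 104 remain).
August has 31 days (104 − 31 = 73 remain).
September has 30 days (73 − 30 = 43 remain).
October has 31 days (43 − 31 = 12 remain).
12 into November → November 12.

12 November 2073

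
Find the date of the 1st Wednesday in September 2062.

The first Wednesday of September 2062 is September 6.

September 6, 2062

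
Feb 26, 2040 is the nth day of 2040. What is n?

57

Days in months before Feb: 31 = 31.
Plus 26 days into Feb → day 57.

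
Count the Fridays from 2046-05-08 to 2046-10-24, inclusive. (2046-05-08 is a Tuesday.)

24

2046-05-08 is a Tuesday; the first Friday on or after it is 2046-05-11 (3 days later).
From 2046-05-11 to 2046-10-24: 20 + 30 + 31 + 31 + 30 + 24 = 166 days (rest of May, June, July, August, September, October).
166 ÷ 7 = 23 full weeks with remainder 5, so 23 more Fridays after the first → 24.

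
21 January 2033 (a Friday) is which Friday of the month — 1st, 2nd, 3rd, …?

Day 21 falls in week ⌈21/7⌉ of the month.
Days 1–7 hold the 1st Friday, 8–14 the 2nd, 15–21 the 3rd, 22–28 the 4th, 29–31 the 5th.
21 is in the range for the 3rd.

3rd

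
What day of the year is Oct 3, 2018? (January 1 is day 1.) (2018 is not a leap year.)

Days in months before Oct: 31 + 28 + 31 + 30 + 31 + 30 + 31 + 31 + 30 = 273.
Plus 3 days into Oct → day 276.

276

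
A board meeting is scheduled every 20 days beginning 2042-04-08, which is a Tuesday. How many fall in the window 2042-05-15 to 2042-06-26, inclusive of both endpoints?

2

Occurrences land 20·i days after 2042-04-08 for i = 0, 1, 2, …
2042-05-15 is 37 days after the start; 37 ÷ 20 = 1 remainder 17; since the remainder is 17, round up to i = 2. First occurrence in the window: #3 on 2042-05-18 (2×20 = 40 days in).
2042-06-26 is 79 days after the start; 79 ÷ 20 = 3 remainder 19. Last occurrence in the window: #4 on 2042-06-07.
Occurrences #3 through #4: 2 in total.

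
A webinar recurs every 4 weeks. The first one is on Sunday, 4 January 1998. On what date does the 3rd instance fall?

The 3rd occurrence is 2 intervals after the first: 2 × 28 = 56 days after 4 January 1998.
January has 31 days — 27 days to the end of January leaves 29.
February has 28 days (1 left).
1 day into March → 1 March 1998.

1 March 1998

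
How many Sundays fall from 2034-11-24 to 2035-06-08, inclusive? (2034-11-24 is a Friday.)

2034-11-24 is a Friday; the first Sunday on or after it is 2034-11-26 (2 days later).
From 2034-11-26 to 2035-06-08: 4 + 31 + 31 + 28 + 31 + 30 + 31 + 8 = 194 days (rest of November, December, January, February, March, April, May, June).
194 ÷ 7 = 27 full weeks with remainder 5, so 27 more Sundays after the first → 28.

28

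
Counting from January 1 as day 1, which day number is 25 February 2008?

56

Days in months before February: 31 = 31.
Plus 25 days into February → day 56.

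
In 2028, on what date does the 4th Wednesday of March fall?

March 2028 begins on a Wednesday, so the first Wednesday is March 1.
The 4th Wednesday is 3 weeks later: 1 + 21 = 22.

22 March 2028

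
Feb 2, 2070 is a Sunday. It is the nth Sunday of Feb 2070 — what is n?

1st

Day 2 falls in week ⌈2/7⌉ of the month.
Days 1–7 hold the 1st Sunday, 8–14 the 2nd, 15–21 the 3rd, 22–28 the 4th, 29–31 the 5th.
2 is in the range for the 1st.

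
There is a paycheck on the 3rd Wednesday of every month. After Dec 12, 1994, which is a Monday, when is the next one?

Dec 21, 1994

Dec 1994 starts on a Thursday; its first Wednesday is the 7th, so the 3rd Wednesday is the 21st — Dec 21, 1994.
Dec 21, 1994 is after Dec 12, 1994, so that is the next one.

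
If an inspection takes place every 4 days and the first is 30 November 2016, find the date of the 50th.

14 June 2017

The 50th occurrence is 49 intervals after the first: 49 × 4 = 196 days after 30 November 2016.
November has 30 days — 0 days to the end of November leaves 196.
December has 31 days (165 left).
January has 31 days (134 left).
February has 28 days (106 left).
March has 31 days (75 left).
April has 30 days (45 left).
May has 31 days (14 left).
14 days into June → 14 June 2017.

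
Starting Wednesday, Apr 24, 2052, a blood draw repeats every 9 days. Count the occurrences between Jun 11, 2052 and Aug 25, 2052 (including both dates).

8

Occurrences land 9·i days after Apr 24, 2052 for i = 0, 1, 2, …
Jun 11, 2052 is 48 days after the start; 48 ÷ 9 = 5 remainder 3; since the remainder is 3, round up to i = 6. First occurrence in the window: #7 on Jun 17, 2052 (6×9 = 54 days in).
Aug 25, 2052 is 123 days after the start; 123 ÷ 9 = 13 remainder 6. Last occurrence in the window: #14 on Aug 19, 2052.
Occurrences #7 through #14: 8 in total.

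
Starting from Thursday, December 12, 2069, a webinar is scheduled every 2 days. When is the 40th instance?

February 28, 2070

The 40th occurrence is 39 intervals after the first: 39 × 2 = 78 days after December 12, 2069.
December has 31 days — 19 days to the end of December leaves 59.
January has 31 days (28 left).
28 days into February → February 28, 2070.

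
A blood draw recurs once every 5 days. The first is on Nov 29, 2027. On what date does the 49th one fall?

Jul 26, 2028

The 49th occurrence is 48 intervals after the first: 48 × 5 = 240 days after Nov 29, 2027.
Nov has 30 days — 1 day to the end of Nov leaves 239.
Dec has 31 days (208 left).
Jan has 31 days (177 left).
Feb has 29 days (148 left).
Mar has 31 days (117 left).
Apr has 30 days (87 left).
May has 31 days (56 left).
Jun has 30 days (26 left).
26 days into Jul → Jul 26, 2028.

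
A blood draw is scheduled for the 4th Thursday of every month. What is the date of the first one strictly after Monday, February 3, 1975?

February 1975 starts on a Saturday; its first Thursday is the 6th, so the 4th Thursday is the 27th — February 27, 1975.
February 27, 1975 is after February 3, 1975, so that is the next one.

February 27, 1975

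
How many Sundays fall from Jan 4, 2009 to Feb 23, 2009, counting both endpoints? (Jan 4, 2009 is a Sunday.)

Jan 4, 2009 is a Sunday; the first Sunday on or after it is Jan 4, 2009.
From Jan 4, 2009 to Feb 23, 2009: 27 + 23 = 50 days (rest of Jan, Feb).
50 ÷ 7 = 7 full weeks with remainder 1, so 7 more Sundays after the first → 8.

8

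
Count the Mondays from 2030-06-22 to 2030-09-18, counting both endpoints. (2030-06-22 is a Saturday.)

13

2030-06-22 is a Saturday; the first Monday on or after it is 2030-06-24 (2 days later).
From 2030-06-24 to 2030-09-18: 6 + 31 + 31 + 18 = 86 days (rest of June, July, August, September).
86 ÷ 7 = 12 full weeks with remainder 2, so 12 more Mondays after the first → 13.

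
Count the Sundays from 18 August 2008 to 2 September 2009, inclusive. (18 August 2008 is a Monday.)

18 August 2008 is a Monday; the first Sunday on or after it is 24 August 2008 (6 days later).
From 24 August 2008 to 2 September 2009: 129 + 245 = 374 days (rest of 2008, to 2 September 2009 in 2009).
374 ÷ 7 = 53 full weeks with remainder 3, so 53 more Sundays after the first → 54.

54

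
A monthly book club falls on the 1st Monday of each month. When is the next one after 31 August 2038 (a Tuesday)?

6 September 2038

August 2038 starts on a Sunday, so its 1st Monday is 2 August 2038 (1 day in).
That is not after 31 August 2038, so look at September 2038.
September 2038 starts on a Wednesday, so its 1st Monday is 6 September 2038 (5 days in).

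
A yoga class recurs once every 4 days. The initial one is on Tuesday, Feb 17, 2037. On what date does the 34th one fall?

Jun 29, 2037

The 34th occurrence is 33 intervals after the first: 33 × 4 = 132 days after Feb 17, 2037.
Feb has 28 days — 11 days to the end of Feb leaves 121.
Mar has 31 days (90 left).
Apr has 30 days (60 left).
May has 31 days (29 left).
29 days into Jun → Jun 29, 2037.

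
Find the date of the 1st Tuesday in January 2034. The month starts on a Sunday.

January 2034 begins on a Sunday, so the first Tuesday is January 3 (2 days later).

3 January 2034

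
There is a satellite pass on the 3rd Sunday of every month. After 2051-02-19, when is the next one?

February 2051 starts on a Wednesday; its first Sunday is the 5th, so the 3rd Sunday is the 19th — 2051-02-19.
That is not after 2051-02-19, so look at March 2051.
March 2051 starts on a Wednesday; its first Sunday is the 5th, so the 3rd Sunday is the 19th — 2051-03-19.

2051-03-19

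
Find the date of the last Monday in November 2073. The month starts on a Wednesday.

November 2073 begins on a Wednesday, so the first Monday is November 6 (5 days later).
November 2073 has 30 days. Adding weeks: 6, 13, 20, 27 — the last one ≤ 30 is the 27th.

27 November 2073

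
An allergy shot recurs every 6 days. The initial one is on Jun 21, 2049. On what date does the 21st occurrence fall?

Oct 19, 2049

The 21st occurrence is 20 intervals after the first: 20 × 6 = 120 days after Jun 21, 2049.
Jun has 30 days — 9 days to the end of Jun leaves 111.
Jul has 31 days (80 left).
Aug has 31 days (49 left).
Sep has 30 days (19 left).
19 days into Oct → Oct 19, 2049.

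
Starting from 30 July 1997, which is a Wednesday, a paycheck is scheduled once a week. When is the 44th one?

27 May 1998

The 44th occurrence is 43 intervals after the first: 43 × 7 = 301 days after 30 July 1997.
July has 31 days — 1 day to the end of July leaves 300.
August has 31 days (269 left).
September has 30 days (239 left).
October has 31 days (208 left).
November has 30 days (178 left).
December has 31 days (147 left).
January has 31 days (116 left).
February has 28 days (88 left).
March has 31 days (57 left).
April has 30 days (27 left).
27 days into May → 27 May 1998.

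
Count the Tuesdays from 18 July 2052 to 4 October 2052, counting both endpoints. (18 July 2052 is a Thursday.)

18 July 2052 is a Thursday; the first Tuesday on or after it is 23 July 2052 (5 days later).
From 23 July 2052 to 4 October 2052: 8 + 31 + 30 + 4 = 73 days (rest of July, August, September, October).
73 ÷ 7 = 10 full weeks with remainder 3, so 10 more Tuesdays after the first → 11.

11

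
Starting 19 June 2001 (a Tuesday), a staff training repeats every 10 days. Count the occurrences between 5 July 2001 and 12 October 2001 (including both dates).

10

Occurrences land 10·i days after 19 June 2001 for i = 0, 1, 2, …
5 July 2001 is 16 days after the start; 16 ÷ 10 = 1 remainder 6; since the remainder is 6, round up to i = 2. First occurrence in the window: #3 on 9 July 2001 (2×10 = 20 days in).
12 October 2001 is 115 days after the start; 115 ÷ 10 = 11 remainder 5. Last occurrence in the window: #12 on 7 October 2001.
Occurrences #3 through #12: 10 in total.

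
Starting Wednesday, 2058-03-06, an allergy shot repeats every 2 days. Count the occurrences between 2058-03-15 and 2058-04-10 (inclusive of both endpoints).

Occurrences land 2·i days after 2058-03-06 for i = 0, 1, 2, …
2058-03-15 is 9 days after the start; 9 ÷ 2 = 4 remainder 1; since the remainder is 1, round up to i = 5. First occurrence in the window: #6 on 2058-03-16 (5×2 = 10 days in).
2058-04-10 is 35 days after the start; 35 ÷ 2 = 17 remainder 1. Last occurrence in the window: #18 on 2058-04-09.
Occurrences #6 through #18: 13 in total.

13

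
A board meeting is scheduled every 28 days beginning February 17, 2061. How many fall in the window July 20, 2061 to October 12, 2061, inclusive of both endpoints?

3

Occurrences land 28·i days after February 17, 2061 for i = 0, 1, 2, …
July 20, 2061 is 153 days after the start; 153 ÷ 28 = 5 remainder 13; since the remainder is 13, round up to i = 6. First occurrence in the window: #7 on August 4, 2061 (6×28 = 168 days in).
October 12, 2061 is 237 days after the start; 237 ÷ 28 = 8 remainder 13. Last occurrence in the window: #9 on September 29, 2061.
Occurrences #7 through #9: 3 in total.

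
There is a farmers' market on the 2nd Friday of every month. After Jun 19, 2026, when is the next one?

Jun 2026 starts on a Monday; its first Friday is the 5th, so the 2nd Friday is the 12th — Jun 12, 2026.
That is not after Jun 19, 2026, so look at Jul 2026.
Jul 2026 starts on a Wednesday; its first Friday is the 3rd, so the 2nd Friday is the 10th — Jul 10, 2026.

Jul 10, 2026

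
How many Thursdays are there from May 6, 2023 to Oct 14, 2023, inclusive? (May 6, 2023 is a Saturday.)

23

May 6, 2023 is a Saturday; the first Thursday on or after it is May 11, 2023 (5 days later).
From May 11, 2023 to Oct 14, 2023: 20 + 30 + 31 + 31 + 30 + 14 = 156 days (rest of May, Jun, Jul, Aug, Sep, Oct).
156 ÷ 7 = 22 full weeks with remainder 2, so 22 more Thursdays after the first → 23.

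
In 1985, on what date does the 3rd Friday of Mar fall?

Mar 1985 begins on a Friday, so the first Friday is Mar 1.
The 3rd Friday is 2 weeks later: 1 + 14 = 15.

Mar 15, 1985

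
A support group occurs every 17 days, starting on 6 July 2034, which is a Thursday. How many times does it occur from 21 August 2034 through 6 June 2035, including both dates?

17

Occurrences land 17·i days after 6 July 2034 for i = 0, 1, 2, …
21 August 2034 is 46 days after the start; 46 ÷ 17 = 2 remainder 12; since the remainder is 12, round up to i = 3. First occurrence in the window: #4 on 26 August 2034 (3×17 = 51 days in).
6 June 2035 is 335 days after the start; 335 ÷ 17 = 19 remainder 12. Last occurrence in the window: #20 on 25 May 2035.
Occurrences #4 through #20: 17 in total.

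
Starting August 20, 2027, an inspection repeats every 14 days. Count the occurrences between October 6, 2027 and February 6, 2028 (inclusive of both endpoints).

9

Occurrences land 14·i days after August 20, 2027 for i = 0, 1, 2, …
October 6, 2027 is 47 days after the start; 47 ÷ 14 = 3 remainder 5; since the remainder is 5, round up to i = 4. First occurrence in the window: #5 on October 15, 2027 (4×14 = 56 days in).
February 6, 2028 is 170 days after the start; 170 ÷ 14 = 12 remainder 2. Last occurrence in the window: #13 on February 4, 2028.
Occurrences #5 through #13: 9 in total.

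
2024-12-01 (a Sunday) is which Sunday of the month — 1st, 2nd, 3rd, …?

Day 1 falls in week ⌈1/7⌉ of the month.
Days 1–7 hold the 1st Sunday, 8–14 the 2nd, 15–21 the 3rd, 22–28 the 4th, 29–31 the 5th.
1 is in the range for the 1st.

1st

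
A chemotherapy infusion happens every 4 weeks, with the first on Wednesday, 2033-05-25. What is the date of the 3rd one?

2033-07-20

The 3rd occurrence is 2 intervals after the first: 2 × 28 = 56 days after 2033-05-25.
May has 31 days — 6 days to the end of May leaves 50.
June has 30 days (20 left).
20 days into July → 2033-07-20.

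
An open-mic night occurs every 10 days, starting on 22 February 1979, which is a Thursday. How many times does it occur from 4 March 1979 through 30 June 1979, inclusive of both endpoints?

Occurrences land 10·i days after 22 February 1979 for i = 0, 1, 2, …
4 March 1979 is 10 days after the start; 10 ÷ 10 = 1 remainder 0. First occurrence in the window: #2 on 4 March 1979 (1×10 = 10 days in).
30 June 1979 is 128 days after the start; 128 ÷ 10 = 12 remainder 8. Last occurrence in the window: #13 on 22 June 1979.
Occurrences #2 through #13: 12 in total.

12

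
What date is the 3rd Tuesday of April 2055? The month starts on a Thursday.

20 April 2055

April 2055 begins on a Thursday, so the first Tuesday is April 6 (5 days later).
The 3rd Tuesday is 2 weeks later: 6 + 14 = 20.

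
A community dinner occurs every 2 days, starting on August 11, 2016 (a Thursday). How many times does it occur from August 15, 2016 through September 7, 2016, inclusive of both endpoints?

12

Occurrences land 2·i days after August 11, 2016 for i = 0, 1, 2, …
August 15, 2016 is 4 days after the start; 4 ÷ 2 = 2 remainder 0. First occurrence in the window: #3 on August 15, 2016 (2×2 = 4 days in).
September 7, 2016 is 27 days after the start; 27 ÷ 2 = 13 remainder 1. Last occurrence in the window: #14 on September 6, 2016.
Occurrences #3 through #14: 12 in total.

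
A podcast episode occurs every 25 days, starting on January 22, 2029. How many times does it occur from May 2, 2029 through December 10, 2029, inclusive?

9

Occurrences land 25·i days after January 22, 2029 for i = 0, 1, 2, …
May 2, 2029 is 100 days after the start; 100 ÷ 25 = 4 remainder 0. First occurrence in the window: #5 on May 2, 2029 (4×25 = 100 days in).
December 10, 2029 is 322 days after the start; 322 ÷ 25 = 12 remainder 22. Last occurrence in the window: #13 on November 18, 2029.
Occurrences #5 through #13: 9 in total.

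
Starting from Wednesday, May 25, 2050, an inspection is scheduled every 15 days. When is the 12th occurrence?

The 12th occurrence is 11 intervals after the first: 11 × 15 = 165 days after May 25, 2050.
May has 31 days — 6 days to the end of May leaves 159.
Jun has 30 days (129 left).
Jul has 31 days (98 left).
Aug has 31 days (67 left).
Sep has 30 days (37 left).
Oct has 31 days (6 left).
6 days into Nov → Nov 6, 2050.

Nov 6, 2050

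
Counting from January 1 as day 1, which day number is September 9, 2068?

253

Days in months before September: 31 + 29 + 31 + 30 + 31 + 30 + 31 + 31 = 244.
Plus 9 days into September → day 253.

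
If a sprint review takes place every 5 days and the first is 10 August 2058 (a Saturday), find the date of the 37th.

6 February 2059

The 37th occurrence is 36 intervals after the first: 36 × 5 = 180 days after 10 August 2058.
August has 31 days — 21 days to the end of August leaves 159.
September has 30 days (129 left).
October has 31 days (98 left).
November has 30 days (68 left).
December has 31 days (37 left).
January has 31 days (6 left).
6 days into February → 6 February 2059.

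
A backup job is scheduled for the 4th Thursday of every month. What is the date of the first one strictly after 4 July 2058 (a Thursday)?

25 July 2058

July 2058 starts on a Monday; its first Thursday is the 4th, so the 4th Thursday is the 25th — 25 July 2058.
25 July 2058 is after 4 July 2058, so that is the next one.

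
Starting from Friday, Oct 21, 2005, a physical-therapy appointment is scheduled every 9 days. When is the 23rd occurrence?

The 23rd occurrence is 22 intervals after the first: 22 × 9 = 198 days after Oct 21, 2005.
Oct has 31 days — 10 days to the end of Oct leaves 188.
Nov has 30 days (158 left).
Dec has 31 days (127 left).
Jan has 31 days (96 left).
Feb has 28 days (68 left).
Mar has 31 days (37 left).
Apr has 30 days (7 left).
7 days into May → May 7, 2006.

May 7, 2006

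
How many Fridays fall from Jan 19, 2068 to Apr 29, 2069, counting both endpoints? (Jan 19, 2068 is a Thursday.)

67

Jan 19, 2068 is a Thursday; the first Friday on or after it is Jan 20, 2068 (1 day later).
From Jan 20, 2068 to Apr 29, 2069: 346 + 119 = 465 days (rest of 2068, to Apr 29, 2069 in 2069).
465 ÷ 7 = 66 full weeks with remainder 3, so 66 more Fridays after the first → 67.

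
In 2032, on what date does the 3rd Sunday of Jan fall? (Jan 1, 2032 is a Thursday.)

Jan 18, 2032

Jan 2032 begins on a Thursday, so the first Sunday is Jan 4 (3 days later).
The 3rd Sunday is 2 weeks later: 4 + 14 = 18.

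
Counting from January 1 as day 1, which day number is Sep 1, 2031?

Days in months before Sep: 31 + 28 + 31 + 30 + 31 + 30 + 31 + 31 = 243.
Plus 1 day into Sep → day 244.

244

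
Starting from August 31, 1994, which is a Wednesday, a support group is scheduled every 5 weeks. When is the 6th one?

The 6th occurrence is 5 intervals after the first: 5 × 35 = 175 days after August 31, 1994.
August has 31 days — 0 days to the end of August leaves 175.
September has 30 days (145 left).
October has 31 days (114 left).
November has 30 days (84 left).
December has 31 days (53 left).
January has 31 days (22 left).
22 days into February → February 22, 1995.

February 22, 1995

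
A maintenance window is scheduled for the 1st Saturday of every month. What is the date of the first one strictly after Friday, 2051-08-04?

August 2051 starts on a Tuesday, so its 1st Saturday is 2051-08-05 (4 days in).
2051-08-05 is after 2051-08-04, so that is the next one.

2051-08-05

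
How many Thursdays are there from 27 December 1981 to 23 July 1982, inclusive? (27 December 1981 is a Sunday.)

30

27 December 1981 is a Sunday; the first Thursday on or after it is 31 December 1981 (4 days later).
From 31 December 1981 to 23 July 1982: 0 + 31 + 28 + 31 + 30 + 31 + 30 + 23 = 204 days (rest of December, January, February, March, April, May, June, July).
204 ÷ 7 = 29 full weeks with remainder 1, so 29 more Thursdays after the first → 30.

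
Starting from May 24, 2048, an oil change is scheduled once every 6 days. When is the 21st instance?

The 21st occurrence is 20 intervals after the first: 20 × 6 = 120 days after May 24, 2048.
May has 31 days — 7 days to the end of May leaves 113.
June has 30 days (83 left).
July has 31 days (52 left).
August has 31 days (21 left).
21 days into September → September 21, 2048.

September 21, 2048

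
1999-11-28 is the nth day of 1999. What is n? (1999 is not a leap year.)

Days in months before November: 31 + 28 + 31 + 30 + 31 + 30 + 31 + 31 + 30 + 31 = 304.
Plus 28 days into November → day 332.

332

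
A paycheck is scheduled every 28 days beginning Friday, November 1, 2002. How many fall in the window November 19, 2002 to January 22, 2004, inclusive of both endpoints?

Occurrences land 28·i days after November 1, 2002 for i = 0, 1, 2, …
November 19, 2002 is 18 days after the start; 18 ÷ 28 = 0 remainder 18; since the remainder is 18, round up to i = 1. First occurrence in the window: #2 on November 29, 2002 (1×28 = 28 days in).
January 22, 2004 is 447 days after the start; 447 ÷ 28 = 15 remainder 27. Last occurrence in the window: #16 on December 26, 2003.
Occurrences #2 through #16: 15 in total.

15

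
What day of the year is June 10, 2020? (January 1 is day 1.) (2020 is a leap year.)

162

Days in months before June: 31 + 29 + 31 + 30 + 31 = 152.
Plus 10 days into June → day 162.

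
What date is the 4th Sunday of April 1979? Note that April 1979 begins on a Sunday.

April 22, 1979

April 1979 begins on a Sunday, so the first Sunday is April 1.
The 4th Sunday is 3 weeks later: 1 + 21 = 22.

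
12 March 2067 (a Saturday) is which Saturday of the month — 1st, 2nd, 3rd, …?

2nd

Day 12 falls in week ⌈12/7⌉ of the month.
Days 1–7 hold the 1st Saturday, 8–14 the 2nd, 15–21 the 3rd, 22–28 the 4th, 29–31 the 5th.
12 is in the range for the 2nd.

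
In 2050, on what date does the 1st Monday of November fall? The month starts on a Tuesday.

November 2050 begins on a Tuesday, so the first Monday is November 7 (6 days later).

2050-11-07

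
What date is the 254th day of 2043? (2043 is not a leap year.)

Jan has 31 days (254 − 31 = 223 remain).
Feb has 28 days (223 − 28 = 195 remain).
Mar has 31 days (195 − 31 = 164 remain).
Apr has 30 days (164 − 30 = 134 remain).
May has 31 days (134 − 31 = 103 remain).
Jun has 30 days (103 − 30 = 73 remain).
Jul has 31 days (73 − 31 = 42 remain).
Aug has 31 days (42 − 31 = 11 remain).
11 into Sep → Sep 11.

Sep 11, 2043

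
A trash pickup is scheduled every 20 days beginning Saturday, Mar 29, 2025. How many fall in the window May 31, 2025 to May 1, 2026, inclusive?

16

Occurrences land 20·i days after Mar 29, 2025 for i = 0, 1, 2, …
May 31, 2025 is 63 days after the start; 63 ÷ 20 = 3 remainder 3; since the remainder is 3, round up to i = 4. First occurrence in the window: #5 on Jun 17, 2025 (4×20 = 80 days in).
May 1, 2026 is 398 days after the start; 398 ÷ 20 = 19 remainder 18. Last occurrence in the window: #20 on Apr 13, 2026.
Occurrences #5 through #20: 16 in total.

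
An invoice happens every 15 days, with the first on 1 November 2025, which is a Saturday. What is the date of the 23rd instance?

27 September 2026

The 23rd occurrence is 22 intervals after the first: 22 × 15 = 330 days after 1 November 2025.
November has 30 days — 29 days to the end of November leaves 301.
December has 31 days (270 left).
January has 31 days (239 left).
February has 28 days (211 left).
March has 31 days (180 left).
April has 30 days (150 left).
May has 31 days (119 left).
June has 30 days (89 left).
July has 31 days (58 left).
August has 31 days (27 left).
27 days into September → 27 September 2026.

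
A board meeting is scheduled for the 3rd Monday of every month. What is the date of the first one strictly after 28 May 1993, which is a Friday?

May 1993 starts on a Saturday; its first Monday is the 3rd, so the 3rd Monday is the 17th — 17 May 1993.
That is not after 28 May 1993, so look at June 1993.
June 1993 starts on a Tuesday; its first Monday is the 7th, so the 3rd Monday is the 21st — 21 June 1993.

21 June 1993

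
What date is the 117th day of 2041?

January has 31 days (117 − 31 = 86 remain).
February has 28 days (86 − 28 = 58 remain).
March has 31 days (58 − 31 = 27 remain).
27 into April → April 27.

27 April 2041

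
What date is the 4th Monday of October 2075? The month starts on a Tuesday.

October 28, 2075

October 2075 begins on a Tuesday, so the first Monday is October 7 (6 days later).
The 4th Monday is 3 weeks later: 7 + 21 = 28.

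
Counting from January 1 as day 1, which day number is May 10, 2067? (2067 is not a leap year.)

130

Days in months before May: 31 + 28 + 31 + 30 = 120.
Plus 10 days into May → day 130.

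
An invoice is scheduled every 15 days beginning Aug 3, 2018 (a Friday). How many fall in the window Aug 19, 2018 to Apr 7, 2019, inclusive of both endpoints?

15

Occurrences land 15·i days after Aug 3, 2018 for i = 0, 1, 2, …
Aug 19, 2018 is 16 days after the start; 16 ÷ 15 = 1 remainder 1; since the remainder is 1, round up to i = 2. First occurrence in the window: #3 on Sep 2, 2018 (2×15 = 30 days in).
Apr 7, 2019 is 247 days after the start; 247 ÷ 15 = 16 remainder 7. Last occurrence in the window: #17 on Mar 31, 2019.
Occurrences #3 through #17: 15 in total.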